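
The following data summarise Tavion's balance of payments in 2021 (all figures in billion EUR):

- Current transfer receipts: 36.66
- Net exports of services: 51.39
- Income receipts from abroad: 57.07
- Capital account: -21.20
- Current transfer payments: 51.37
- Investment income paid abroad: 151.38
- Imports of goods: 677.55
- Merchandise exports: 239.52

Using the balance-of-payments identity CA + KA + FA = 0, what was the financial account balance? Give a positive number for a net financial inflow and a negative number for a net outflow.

Goods balance = 239.52 - 677.55 = -438.03
Services balance = 51.39
Trade balance (goods + services) = -438.03 + 51.39 = -386.64
Net primary income = 57.07 - 151.38 = -94.31
Net secondary income = 36.66 - 51.37 = -14.71
Current account = -386.64 + (-94.31) + (-14.71) = -495.66
Financial account = -(-495.66 + (-21.20)) = 516.86

516.86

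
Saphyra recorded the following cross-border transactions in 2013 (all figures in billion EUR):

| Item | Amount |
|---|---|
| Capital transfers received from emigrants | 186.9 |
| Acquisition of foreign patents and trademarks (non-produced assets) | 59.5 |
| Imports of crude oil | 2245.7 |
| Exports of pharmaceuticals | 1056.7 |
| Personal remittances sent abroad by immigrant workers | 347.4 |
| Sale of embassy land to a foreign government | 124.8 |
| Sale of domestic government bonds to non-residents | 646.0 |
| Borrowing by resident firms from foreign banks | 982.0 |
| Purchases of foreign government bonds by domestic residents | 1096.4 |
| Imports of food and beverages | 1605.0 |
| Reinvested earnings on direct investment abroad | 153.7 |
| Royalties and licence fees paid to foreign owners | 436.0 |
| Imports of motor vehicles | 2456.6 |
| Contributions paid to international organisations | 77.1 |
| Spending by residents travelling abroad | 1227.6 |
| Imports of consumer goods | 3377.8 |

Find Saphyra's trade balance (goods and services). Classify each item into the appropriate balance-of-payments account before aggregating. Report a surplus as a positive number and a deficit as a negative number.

-10292.0

Goods: -3377.8 + 1056.7 - 2245.7 - 1605.0 - 2456.6 = -8628.4
Services: -1227.6 - 436.0 = -1663.6
Trade balance = -8628.4 + (-1663.6) = -10292.0
(Excluded from the trade balance — capital account: capital transfers received from emigrants 186.9, acquisition of foreign patents and trademarks (non-produced assets) 59.5, sale of embassy land to a foreign government 124.8; secondary income: personal remittances sent abroad by immigrant workers 347.4, contributions paid to international organisations 77.1; financial account: sale of domestic government bonds to non-residents 646.0, borrowing by resident firms from foreign banks 982.0, purchases of foreign government bonds by domestic residents 1096.4; primary income: reinvested earnings on direct investment abroad 153.7.)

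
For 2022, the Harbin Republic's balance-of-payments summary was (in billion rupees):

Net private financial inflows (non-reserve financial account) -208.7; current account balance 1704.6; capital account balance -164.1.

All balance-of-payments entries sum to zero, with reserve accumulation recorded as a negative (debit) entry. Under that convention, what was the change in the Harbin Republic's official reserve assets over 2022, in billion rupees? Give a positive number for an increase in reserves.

1331.8

Official reserve transactions balance = -(1704.6 + (-164.1) + (-208.7)) = -1331.8
An accumulation of reserves is recorded as a debit (negative entry), so the change in the stock of reserves is the negative of that balance.
Change in official reserves = -(-1331.8) = 1331.8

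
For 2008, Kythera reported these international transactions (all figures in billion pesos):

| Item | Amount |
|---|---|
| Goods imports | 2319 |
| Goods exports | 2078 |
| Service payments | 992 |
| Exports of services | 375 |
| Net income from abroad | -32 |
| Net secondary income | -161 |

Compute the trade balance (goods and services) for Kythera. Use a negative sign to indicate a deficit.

-858

Goods balance = 2078 - 2319 = -241
Services balance = 375 - 992 = -617
Trade balance (goods + services) = -241 + (-617) = -858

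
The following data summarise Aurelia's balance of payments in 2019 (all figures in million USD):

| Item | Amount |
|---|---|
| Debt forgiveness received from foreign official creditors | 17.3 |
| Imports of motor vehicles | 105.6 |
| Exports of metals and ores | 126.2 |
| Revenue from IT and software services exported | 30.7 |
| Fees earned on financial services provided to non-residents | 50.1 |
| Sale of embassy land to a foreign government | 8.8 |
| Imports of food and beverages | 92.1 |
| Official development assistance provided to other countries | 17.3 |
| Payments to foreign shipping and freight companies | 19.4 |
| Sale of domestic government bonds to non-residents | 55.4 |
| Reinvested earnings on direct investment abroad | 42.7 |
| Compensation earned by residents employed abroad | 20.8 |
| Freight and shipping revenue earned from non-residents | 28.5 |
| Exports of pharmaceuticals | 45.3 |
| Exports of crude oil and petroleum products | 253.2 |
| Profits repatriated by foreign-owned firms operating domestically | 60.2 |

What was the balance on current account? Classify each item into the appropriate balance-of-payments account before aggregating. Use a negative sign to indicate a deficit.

302.9

Goods: 45.3 + 126.2 + 253.2 - 92.1 - 105.6 = 227.0
Services: 28.5 - 19.4 + 30.7 + 50.1 = 89.9
Primary income: -60.2 + 20.8 + 42.7 = 3.3
Secondary income: -17.3
Current account = 227.0 + 89.9 + 3.3 + (-17.3) = 302.9
(Excluded from the current account — capital account: debt forgiveness received from foreign official creditors 17.3, sale of embassy land to a foreign government 8.8; financial account: sale of domestic government bonds to non-residents 55.4.)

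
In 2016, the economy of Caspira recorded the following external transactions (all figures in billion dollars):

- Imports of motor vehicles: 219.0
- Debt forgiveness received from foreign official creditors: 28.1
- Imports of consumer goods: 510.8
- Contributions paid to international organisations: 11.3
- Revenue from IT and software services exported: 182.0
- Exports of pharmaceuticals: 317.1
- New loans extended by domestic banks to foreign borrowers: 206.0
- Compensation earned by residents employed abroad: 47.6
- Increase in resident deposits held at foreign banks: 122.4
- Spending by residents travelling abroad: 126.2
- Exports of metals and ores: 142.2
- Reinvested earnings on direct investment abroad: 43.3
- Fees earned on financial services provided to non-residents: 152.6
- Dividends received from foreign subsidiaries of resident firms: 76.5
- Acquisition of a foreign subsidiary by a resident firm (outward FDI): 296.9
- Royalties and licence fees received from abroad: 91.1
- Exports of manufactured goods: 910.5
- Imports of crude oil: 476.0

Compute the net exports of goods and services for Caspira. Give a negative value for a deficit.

463.5

Goods: 142.2 - 510.8 + 317.1 - 219.0 + 910.5 - 476.0 = 164.0
Services: 182.0 + 91.1 + 152.6 - 126.2 = 299.5
Trade balance = 164.0 + 299.5 = 463.5
(Excluded from the trade balance — capital account: debt forgiveness received from foreign official creditors 28.1; secondary income: contributions paid to international organisations 11.3; financial account: new loans extended by domestic banks to foreign borrowers 206.0, increase in resident deposits held at foreign banks 122.4, acquisition of a foreign subsidiary by a resident firm (outward FDI) 296.9; primary income: compensation earned by residents employed abroad 47.6, reinvested earnings on direct investment abroad 43.3, dividends received from foreign subsidiaries of resident firms 76.5.)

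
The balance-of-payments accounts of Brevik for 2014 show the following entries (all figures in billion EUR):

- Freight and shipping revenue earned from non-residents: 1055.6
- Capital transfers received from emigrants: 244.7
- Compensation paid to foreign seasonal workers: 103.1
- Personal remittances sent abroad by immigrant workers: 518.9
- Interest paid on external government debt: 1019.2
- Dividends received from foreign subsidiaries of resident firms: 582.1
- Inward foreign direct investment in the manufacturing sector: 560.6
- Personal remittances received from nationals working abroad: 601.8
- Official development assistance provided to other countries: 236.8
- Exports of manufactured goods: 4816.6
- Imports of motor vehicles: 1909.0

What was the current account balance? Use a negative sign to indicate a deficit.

Goods: -1909.0 + 4816.6 = 2907.6
Services: 1055.6
Primary income: -1019.2 - 103.1 + 582.1 = -540.2
Secondary income: -518.9 + 601.8 - 236.8 = -153.9
Current account = 2907.6 + 1055.6 + (-540.2) + (-153.9) = 3269.1
(Excluded from the current account — capital account: capital transfers received from emigrants 244.7; financial account: inward foreign direct investment in the manufacturing sector 560.6.)

3269.1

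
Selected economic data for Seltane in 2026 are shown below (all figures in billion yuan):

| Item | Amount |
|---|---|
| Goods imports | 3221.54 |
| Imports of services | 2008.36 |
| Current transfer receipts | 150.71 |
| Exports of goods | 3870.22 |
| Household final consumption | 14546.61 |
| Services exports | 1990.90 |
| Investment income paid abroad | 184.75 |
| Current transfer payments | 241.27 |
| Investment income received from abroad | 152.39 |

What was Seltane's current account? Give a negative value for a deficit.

Goods balance = 3870.22 - 3221.54 = 648.68
Services balance = 1990.90 - 2008.36 = -17.46
Trade balance (goods + services) = 648.68 + (-17.46) = 631.22
Net primary income = 152.39 - 184.75 = -32.36
Net secondary income = 150.71 - 241.27 = -90.56
Current account = 631.22 + (-32.36) + (-90.56) = 508.30

508.30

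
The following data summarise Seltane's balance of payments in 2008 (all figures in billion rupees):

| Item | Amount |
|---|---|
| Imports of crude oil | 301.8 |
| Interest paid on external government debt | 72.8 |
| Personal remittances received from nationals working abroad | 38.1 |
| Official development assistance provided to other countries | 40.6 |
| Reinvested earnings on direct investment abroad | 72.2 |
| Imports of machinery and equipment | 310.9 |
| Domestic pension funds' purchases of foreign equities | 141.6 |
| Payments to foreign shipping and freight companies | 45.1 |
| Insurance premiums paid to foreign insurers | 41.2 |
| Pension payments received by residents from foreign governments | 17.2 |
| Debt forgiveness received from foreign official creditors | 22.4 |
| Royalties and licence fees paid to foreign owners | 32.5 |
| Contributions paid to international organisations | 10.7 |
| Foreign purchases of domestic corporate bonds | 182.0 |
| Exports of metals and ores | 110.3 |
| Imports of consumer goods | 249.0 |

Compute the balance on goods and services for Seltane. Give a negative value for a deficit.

-870.2

Goods: -301.8 + 110.3 - 249.0 - 310.9 = -751.4
Services: -32.5 - 41.2 - 45.1 = -118.8
Trade balance = -751.4 + (-118.8) = -870.2
(Excluded from the trade balance — primary income: interest paid on external government debt 72.8, reinvested earnings on direct investment abroad 72.2; secondary income: personal remittances received from nationals working abroad 38.1, official development assistance provided to other countries 40.6, pension payments received by residents from foreign governments 17.2, contributions paid to international organisations 10.7; financial account: domestic pension funds' purchases of foreign equities 141.6, foreign purchases of domestic corporate bonds 182.0; capital account: debt forgiveness received from foreign official creditors 22.4.)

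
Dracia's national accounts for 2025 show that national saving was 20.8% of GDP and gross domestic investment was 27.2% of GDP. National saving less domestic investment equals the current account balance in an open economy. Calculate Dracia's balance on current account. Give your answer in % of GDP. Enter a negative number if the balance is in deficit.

-6.4

CA = S - I = 20.8 - 27.2 = -6.4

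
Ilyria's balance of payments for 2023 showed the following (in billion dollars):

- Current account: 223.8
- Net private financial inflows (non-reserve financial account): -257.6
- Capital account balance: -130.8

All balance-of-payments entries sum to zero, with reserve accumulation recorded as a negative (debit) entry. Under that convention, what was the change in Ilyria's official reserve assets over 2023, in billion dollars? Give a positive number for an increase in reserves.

Official reserve transactions balance = -(223.8 + (-130.8) + (-257.6)) = 164.6
An accumulation of reserves is recorded as a debit (negative entry), so the change in the stock of reserves is the negative of that balance.
Change in official reserves = -(164.6) = -164.6

-164.6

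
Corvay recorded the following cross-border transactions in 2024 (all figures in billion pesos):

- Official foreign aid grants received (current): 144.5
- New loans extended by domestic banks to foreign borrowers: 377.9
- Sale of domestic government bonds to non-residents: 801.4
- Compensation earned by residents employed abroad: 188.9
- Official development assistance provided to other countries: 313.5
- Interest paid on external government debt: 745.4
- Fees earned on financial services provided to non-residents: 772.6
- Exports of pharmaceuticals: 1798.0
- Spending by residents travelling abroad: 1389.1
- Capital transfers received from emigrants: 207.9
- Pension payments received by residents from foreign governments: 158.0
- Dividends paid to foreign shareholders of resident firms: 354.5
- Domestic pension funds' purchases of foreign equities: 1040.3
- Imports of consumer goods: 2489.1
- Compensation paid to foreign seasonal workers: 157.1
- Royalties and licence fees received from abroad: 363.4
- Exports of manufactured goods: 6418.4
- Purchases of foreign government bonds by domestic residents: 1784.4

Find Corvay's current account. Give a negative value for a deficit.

4395.1

Goods: 6418.4 + 1798.0 - 2489.1 = 5727.3
Services: -1389.1 + 772.6 + 363.4 = -253.1
Primary income: -354.5 + 188.9 - 157.1 - 745.4 = -1068.1
Secondary income: 158.0 - 313.5 + 144.5 = -11.0
Current account = 5727.3 + (-253.1) + (-1068.1) + (-11.0) = 4395.1
(Excluded from the current account — financial account: new loans extended by domestic banks to foreign borrowers 377.9, sale of domestic government bonds to non-residents 801.4, domestic pension funds' purchases of foreign equities 1040.3, purchases of foreign government bonds by domestic residents 1784.4; capital account: capital transfers received from emigrants 207.9.)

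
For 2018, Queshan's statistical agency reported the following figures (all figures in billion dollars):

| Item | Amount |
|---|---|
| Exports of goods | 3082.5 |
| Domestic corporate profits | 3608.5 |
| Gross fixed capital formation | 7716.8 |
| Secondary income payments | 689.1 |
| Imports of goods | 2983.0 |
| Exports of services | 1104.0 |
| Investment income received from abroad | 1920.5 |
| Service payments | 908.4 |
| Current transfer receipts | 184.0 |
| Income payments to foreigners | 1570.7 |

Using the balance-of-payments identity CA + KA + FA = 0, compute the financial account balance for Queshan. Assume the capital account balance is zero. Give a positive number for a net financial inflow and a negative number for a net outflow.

-139.8

Goods balance = 3082.5 - 2983.0 = 99.5
Services balance = 1104.0 - 908.4 = 195.6
Trade balance (goods + services) = 99.5 + 195.6 = 295.1
Net primary income = 1920.5 - 1570.7 = 349.8
Net secondary income = 184.0 - 689.1 = -505.1
Current account = 295.1 + 349.8 + (-505.1) = 139.8
Financial account = -(139.8) = -139.8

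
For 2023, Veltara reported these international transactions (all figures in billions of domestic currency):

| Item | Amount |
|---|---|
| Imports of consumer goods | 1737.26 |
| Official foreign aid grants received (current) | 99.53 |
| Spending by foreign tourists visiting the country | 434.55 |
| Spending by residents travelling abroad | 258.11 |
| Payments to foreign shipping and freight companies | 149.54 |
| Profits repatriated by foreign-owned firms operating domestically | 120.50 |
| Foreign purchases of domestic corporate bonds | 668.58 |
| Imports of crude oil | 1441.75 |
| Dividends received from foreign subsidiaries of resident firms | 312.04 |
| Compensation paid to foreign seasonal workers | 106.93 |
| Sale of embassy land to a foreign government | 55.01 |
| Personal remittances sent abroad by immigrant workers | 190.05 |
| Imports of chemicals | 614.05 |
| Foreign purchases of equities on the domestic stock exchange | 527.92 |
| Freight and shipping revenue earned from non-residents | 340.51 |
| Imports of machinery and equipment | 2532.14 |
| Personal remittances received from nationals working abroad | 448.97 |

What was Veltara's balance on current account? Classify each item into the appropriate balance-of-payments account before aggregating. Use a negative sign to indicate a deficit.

Goods: -1441.75 - 614.05 - 2532.14 - 1737.26 = -6325.20
Services: -258.11 - 149.54 + 340.51 + 434.55 = 367.41
Primary income: 312.04 - 120.50 - 106.93 = 84.61
Secondary income: 448.97 + 99.53 - 190.05 = 358.45
Current account = (-6325.20) + 367.41 + 84.61 + 358.45 = -5514.73
(Excluded from the current account — financial account: foreign purchases of domestic corporate bonds 668.58, foreign purchases of equities on the domestic stock exchange 527.92; capital account: sale of embassy land to a foreign government 55.01.)

-5514.73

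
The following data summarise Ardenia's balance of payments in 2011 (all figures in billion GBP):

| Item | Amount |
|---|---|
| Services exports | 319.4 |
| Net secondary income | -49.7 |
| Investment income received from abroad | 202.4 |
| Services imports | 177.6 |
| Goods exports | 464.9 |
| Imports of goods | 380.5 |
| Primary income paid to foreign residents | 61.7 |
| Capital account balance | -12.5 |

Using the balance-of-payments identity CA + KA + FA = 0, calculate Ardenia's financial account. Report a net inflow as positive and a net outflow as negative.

-304.7

Goods balance = 464.9 - 380.5 = 84.4
Services balance = 319.4 - 177.6 = 141.8
Trade balance (goods + services) = 84.4 + 141.8 = 226.2
Net primary income = 202.4 - 61.7 = 140.7
Net secondary income = -49.7
Current account = 226.2 + 140.7 + (-49.7) = 317.2
Financial account = -(317.2 + (-12.5)) = -304.7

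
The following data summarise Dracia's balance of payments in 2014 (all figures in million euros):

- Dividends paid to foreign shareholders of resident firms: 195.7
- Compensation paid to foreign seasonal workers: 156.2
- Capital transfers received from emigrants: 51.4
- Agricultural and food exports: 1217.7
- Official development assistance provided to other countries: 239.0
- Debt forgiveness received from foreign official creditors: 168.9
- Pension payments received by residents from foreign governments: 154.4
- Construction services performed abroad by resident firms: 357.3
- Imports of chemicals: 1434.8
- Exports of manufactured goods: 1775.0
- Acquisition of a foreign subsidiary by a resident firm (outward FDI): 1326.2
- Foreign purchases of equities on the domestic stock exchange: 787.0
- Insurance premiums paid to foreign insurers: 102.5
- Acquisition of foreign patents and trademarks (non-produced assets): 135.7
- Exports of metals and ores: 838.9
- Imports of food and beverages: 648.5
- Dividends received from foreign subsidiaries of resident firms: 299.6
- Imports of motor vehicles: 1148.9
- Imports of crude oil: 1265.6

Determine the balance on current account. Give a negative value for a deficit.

-548.3

Goods: -1434.8 - 1265.6 - 1148.9 + 838.9 + 1775.0 - 648.5 + 1217.7 = -666.2
Services: 357.3 - 102.5 = 254.8
Primary income: -156.2 + 299.6 - 195.7 = -52.3
Secondary income: -239.0 + 154.4 = -84.6
Current account = (-666.2) + 254.8 + (-52.3) + (-84.6) = -548.3
(Excluded from the current account — capital account: capital transfers received from emigrants 51.4, debt forgiveness received from foreign official creditors 168.9, acquisition of foreign patents and trademarks (non-produced assets) 135.7; financial account: acquisition of a foreign subsidiary by a resident firm (outward FDI) 1326.2, foreign purchases of equities on the domestic stock exchange 787.0.)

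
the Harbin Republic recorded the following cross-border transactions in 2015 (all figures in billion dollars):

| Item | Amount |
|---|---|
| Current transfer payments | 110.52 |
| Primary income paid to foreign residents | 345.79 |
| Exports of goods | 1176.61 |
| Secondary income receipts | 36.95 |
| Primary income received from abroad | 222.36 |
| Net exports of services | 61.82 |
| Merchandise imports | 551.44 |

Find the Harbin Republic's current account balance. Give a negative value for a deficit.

489.99

Goods balance = 1176.61 - 551.44 = 625.17
Services balance = 61.82
Trade balance (goods + services) = 625.17 + 61.82 = 686.99
Net primary income = 222.36 - 345.79 = -123.43
Net secondary income = 36.95 - 110.52 = -73.57
Current account = 686.99 + (-123.43) + (-73.57) = 489.99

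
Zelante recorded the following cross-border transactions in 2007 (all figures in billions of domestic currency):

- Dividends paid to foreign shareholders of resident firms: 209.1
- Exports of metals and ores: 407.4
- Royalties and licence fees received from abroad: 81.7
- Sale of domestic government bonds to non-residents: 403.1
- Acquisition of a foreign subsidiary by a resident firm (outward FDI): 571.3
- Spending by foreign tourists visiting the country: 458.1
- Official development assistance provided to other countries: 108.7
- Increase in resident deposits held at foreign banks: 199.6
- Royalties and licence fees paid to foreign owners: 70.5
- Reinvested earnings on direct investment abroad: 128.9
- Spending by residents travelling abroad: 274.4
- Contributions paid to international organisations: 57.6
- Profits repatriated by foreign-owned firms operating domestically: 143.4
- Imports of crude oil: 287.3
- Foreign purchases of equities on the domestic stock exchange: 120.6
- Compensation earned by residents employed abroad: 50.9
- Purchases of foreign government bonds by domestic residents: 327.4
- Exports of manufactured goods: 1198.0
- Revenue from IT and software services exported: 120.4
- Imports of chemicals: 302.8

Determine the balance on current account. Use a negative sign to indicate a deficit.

991.6

Goods: 407.4 - 287.3 + 1198.0 - 302.8 = 1015.3
Services: 458.1 - 70.5 + 120.4 - 274.4 + 81.7 = 315.3
Primary income: -209.1 - 143.4 + 50.9 + 128.9 = -172.7
Secondary income: -57.6 - 108.7 = -166.3
Current account = 1015.3 + 315.3 + (-172.7) + (-166.3) = 991.6
(Excluded from the current account — financial account: sale of domestic government bonds to non-residents 403.1, acquisition of a foreign subsidiary by a resident firm (outward FDI) 571.3, increase in resident deposits held at foreign banks 199.6, foreign purchases of equities on the domestic stock exchange 120.6, purchases of foreign government bonds by domestic residents 327.4.)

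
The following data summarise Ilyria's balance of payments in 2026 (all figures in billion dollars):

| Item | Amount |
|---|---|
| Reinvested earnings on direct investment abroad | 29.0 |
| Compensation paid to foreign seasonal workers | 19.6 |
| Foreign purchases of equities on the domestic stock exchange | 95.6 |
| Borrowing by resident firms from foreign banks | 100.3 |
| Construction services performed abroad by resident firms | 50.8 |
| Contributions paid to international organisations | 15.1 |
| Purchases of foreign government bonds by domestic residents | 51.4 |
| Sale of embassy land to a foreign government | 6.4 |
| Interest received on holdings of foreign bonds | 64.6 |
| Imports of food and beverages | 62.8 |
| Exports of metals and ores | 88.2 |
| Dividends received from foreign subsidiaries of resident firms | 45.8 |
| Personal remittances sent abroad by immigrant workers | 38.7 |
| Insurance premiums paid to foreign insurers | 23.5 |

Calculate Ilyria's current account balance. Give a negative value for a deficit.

118.7

Goods: -62.8 + 88.2 = 25.4
Services: 50.8 - 23.5 = 27.3
Primary income: -19.6 + 64.6 + 45.8 + 29.0 = 119.8
Secondary income: -38.7 - 15.1 = -53.8
Current account = 25.4 + 27.3 + 119.8 + (-53.8) = 118.7
(Excluded from the current account — financial account: foreign purchases of equities on the domestic stock exchange 95.6, borrowing by resident firms from foreign banks 100.3, purchases of foreign government bonds by domestic residents 51.4; capital account: sale of embassy land to a foreign government 6.4.)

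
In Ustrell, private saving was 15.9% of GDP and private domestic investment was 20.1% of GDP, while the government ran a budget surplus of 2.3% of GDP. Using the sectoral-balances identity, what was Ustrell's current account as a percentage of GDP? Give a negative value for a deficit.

-1.9

By the sectoral-balances identity, CA = (S_private - I) + (T - G).
Private balance = 15.9 - 20.1 = -4.2
Government balance (T - G) = 2.3
CA = -4.2 + 2.3 = -1.9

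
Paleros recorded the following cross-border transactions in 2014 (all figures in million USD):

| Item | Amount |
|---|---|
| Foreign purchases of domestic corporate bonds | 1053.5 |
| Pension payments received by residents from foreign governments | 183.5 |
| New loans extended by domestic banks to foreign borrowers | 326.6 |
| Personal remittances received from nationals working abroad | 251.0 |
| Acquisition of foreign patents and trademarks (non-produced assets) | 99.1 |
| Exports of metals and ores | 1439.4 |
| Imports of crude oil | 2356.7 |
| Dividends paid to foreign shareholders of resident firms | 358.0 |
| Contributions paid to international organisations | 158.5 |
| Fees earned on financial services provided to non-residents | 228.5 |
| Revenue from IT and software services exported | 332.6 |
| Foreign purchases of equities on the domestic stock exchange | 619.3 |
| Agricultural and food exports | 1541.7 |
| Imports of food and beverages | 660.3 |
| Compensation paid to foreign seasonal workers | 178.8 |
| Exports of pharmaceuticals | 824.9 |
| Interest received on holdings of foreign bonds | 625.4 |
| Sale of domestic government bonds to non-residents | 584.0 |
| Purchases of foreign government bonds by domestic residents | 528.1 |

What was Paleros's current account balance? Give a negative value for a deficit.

Goods: -2356.7 + 1439.4 - 660.3 + 1541.7 + 824.9 = 789.0
Services: 228.5 + 332.6 = 561.1
Primary income: -358.0 - 178.8 + 625.4 = 88.6
Secondary income: 251.0 + 183.5 - 158.5 = 276.0
Current account = 789.0 + 561.1 + 88.6 + 276.0 = 1714.7
(Excluded from the current account — financial account: foreign purchases of domestic corporate bonds 1053.5, new loans extended by domestic banks to foreign borrowers 326.6, foreign purchases of equities on the domestic stock exchange 619.3, sale of domestic government bonds to non-residents 584.0, purchases of foreign government bonds by domestic residents 528.1; capital account: acquisition of foreign patents and trademarks (non-produced assets) 99.1.)

1714.7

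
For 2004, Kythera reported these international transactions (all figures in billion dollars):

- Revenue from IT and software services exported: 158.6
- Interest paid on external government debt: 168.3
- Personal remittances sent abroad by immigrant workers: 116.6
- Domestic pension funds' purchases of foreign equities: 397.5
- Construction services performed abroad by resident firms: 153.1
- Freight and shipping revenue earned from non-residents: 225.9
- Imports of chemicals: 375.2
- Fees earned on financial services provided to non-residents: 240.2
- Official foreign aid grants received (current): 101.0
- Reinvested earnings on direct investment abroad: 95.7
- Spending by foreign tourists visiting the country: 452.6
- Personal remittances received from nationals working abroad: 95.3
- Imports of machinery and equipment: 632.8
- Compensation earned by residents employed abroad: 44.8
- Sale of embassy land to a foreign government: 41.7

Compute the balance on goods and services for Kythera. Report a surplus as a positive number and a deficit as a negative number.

Goods: -632.8 - 375.2 = -1008.0
Services: 153.1 + 240.2 + 158.6 + 225.9 + 452.6 = 1230.4
Trade balance = -1008.0 + 1230.4 = 222.4
(Excluded from the trade balance — primary income: interest paid on external government debt 168.3, reinvested earnings on direct investment abroad 95.7, compensation earned by residents employed abroad 44.8; secondary income: personal remittances sent abroad by immigrant workers 116.6, official foreign aid grants received (current) 101.0, personal remittances received from nationals working abroad 95.3; financial account: domestic pension funds' purchases of foreign equities 397.5; capital account: sale of embassy land to a foreign government 41.7.)

222.4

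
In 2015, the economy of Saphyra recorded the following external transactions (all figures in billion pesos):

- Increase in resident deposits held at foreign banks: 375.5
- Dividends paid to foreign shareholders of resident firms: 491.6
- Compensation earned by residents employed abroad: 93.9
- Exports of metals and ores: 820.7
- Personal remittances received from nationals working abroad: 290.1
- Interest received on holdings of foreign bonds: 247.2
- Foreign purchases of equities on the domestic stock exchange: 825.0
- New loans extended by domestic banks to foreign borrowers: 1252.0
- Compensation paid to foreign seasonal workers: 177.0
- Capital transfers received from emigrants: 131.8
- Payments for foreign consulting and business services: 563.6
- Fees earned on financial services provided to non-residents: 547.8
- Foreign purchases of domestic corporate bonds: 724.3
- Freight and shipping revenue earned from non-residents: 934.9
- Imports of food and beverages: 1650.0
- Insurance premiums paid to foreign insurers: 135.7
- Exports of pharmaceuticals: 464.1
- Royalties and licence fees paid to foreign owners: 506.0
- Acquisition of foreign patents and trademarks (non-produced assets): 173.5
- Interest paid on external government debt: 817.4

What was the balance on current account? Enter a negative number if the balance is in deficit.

Goods: 464.1 + 820.7 - 1650.0 = -365.2
Services: -506.0 - 135.7 + 547.8 + 934.9 - 563.6 = 277.4
Primary income: 247.2 + 93.9 - 491.6 - 817.4 - 177.0 = -1144.9
Secondary income: 290.1
Current account = (-365.2) + 277.4 + (-1144.9) + 290.1 = -942.6
(Excluded from the current account — financial account: increase in resident deposits held at foreign banks 375.5, foreign purchases of equities on the domestic stock exchange 825.0, new loans extended by domestic banks to foreign borrowers 1252.0, foreign purchases of domestic corporate bonds 724.3; capital account: capital transfers received from emigrants 131.8, acquisition of foreign patents and trademarks (non-produced assets) 173.5.)

-942.6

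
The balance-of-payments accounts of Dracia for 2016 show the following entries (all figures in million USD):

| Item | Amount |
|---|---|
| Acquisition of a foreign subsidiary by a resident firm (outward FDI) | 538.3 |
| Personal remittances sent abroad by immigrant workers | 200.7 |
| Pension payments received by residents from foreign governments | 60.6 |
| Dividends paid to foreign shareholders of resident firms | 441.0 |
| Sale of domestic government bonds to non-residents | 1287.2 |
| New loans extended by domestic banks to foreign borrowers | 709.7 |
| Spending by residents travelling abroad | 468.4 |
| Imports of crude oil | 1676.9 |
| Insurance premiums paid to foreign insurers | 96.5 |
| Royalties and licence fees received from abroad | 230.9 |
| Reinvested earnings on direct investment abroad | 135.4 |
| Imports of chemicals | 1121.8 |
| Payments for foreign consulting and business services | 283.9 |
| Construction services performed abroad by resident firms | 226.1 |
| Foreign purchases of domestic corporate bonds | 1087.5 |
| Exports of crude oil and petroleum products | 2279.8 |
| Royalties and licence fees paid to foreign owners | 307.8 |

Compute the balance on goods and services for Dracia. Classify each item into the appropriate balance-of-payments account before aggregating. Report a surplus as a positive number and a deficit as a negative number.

-1218.5

Goods: 2279.8 - 1676.9 - 1121.8 = -518.9
Services: 230.9 + 226.1 - 468.4 - 307.8 - 283.9 - 96.5 = -699.6
Trade balance = -518.9 + (-699.6) = -1218.5
(Excluded from the trade balance — financial account: acquisition of a foreign subsidiary by a resident firm (outward FDI) 538.3, sale of domestic government bonds to non-residents 1287.2, new loans extended by domestic banks to foreign borrowers 709.7, foreign purchases of domestic corporate bonds 1087.5; secondary income: personal remittances sent abroad by immigrant workers 200.7, pension payments received by residents from foreign governments 60.6; primary income: dividends paid to foreign shareholders of resident firms 441.0, reinvested earnings on direct investment abroad 135.4.)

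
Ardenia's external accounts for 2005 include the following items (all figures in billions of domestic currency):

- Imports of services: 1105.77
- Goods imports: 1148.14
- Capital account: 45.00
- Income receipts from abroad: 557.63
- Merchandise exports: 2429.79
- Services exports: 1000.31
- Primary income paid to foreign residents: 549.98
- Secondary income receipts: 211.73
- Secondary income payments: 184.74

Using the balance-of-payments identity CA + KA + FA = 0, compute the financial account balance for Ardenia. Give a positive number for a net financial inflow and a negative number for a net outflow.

-1255.83

Goods balance = 2429.79 - 1148.14 = 1281.65
Services balance = 1000.31 - 1105.77 = -105.46
Trade balance (goods + services) = 1281.65 + (-105.46) = 1176.19
Net primary income = 557.63 - 549.98 = 7.65
Net secondary income = 211.73 - 184.74 = 26.99
Current account = 1176.19 + 7.65 + 26.99 = 1210.83
Financial account = -(1210.83 + 45.00) = -1255.83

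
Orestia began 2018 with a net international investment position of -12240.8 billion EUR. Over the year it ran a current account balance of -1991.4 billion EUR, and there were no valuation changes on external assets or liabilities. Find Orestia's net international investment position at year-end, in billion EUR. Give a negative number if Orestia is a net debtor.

-14232.2

With no valuation effects, change in NIIP = current account = -1991.4
End-of-year NIIP = -12240.8 + (-1991.4) = -14232.2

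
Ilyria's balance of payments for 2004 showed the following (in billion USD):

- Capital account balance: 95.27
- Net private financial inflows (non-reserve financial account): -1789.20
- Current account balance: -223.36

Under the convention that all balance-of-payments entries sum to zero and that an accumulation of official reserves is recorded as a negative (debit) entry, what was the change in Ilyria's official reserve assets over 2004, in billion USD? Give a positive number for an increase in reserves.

Official reserve transactions balance = -((-223.36) + 95.27 + (-1789.20)) = 1917.29
An accumulation of reserves is recorded as a debit (negative entry), so the change in the stock of reserves is the negative of that balance.
Change in official reserves = -(1917.29) = -1917.29

-1917.29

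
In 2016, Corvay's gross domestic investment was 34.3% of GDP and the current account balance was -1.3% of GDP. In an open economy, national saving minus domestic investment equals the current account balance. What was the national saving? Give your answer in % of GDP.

33.0

S = I + CA = 34.3 + (-1.3) = 33.0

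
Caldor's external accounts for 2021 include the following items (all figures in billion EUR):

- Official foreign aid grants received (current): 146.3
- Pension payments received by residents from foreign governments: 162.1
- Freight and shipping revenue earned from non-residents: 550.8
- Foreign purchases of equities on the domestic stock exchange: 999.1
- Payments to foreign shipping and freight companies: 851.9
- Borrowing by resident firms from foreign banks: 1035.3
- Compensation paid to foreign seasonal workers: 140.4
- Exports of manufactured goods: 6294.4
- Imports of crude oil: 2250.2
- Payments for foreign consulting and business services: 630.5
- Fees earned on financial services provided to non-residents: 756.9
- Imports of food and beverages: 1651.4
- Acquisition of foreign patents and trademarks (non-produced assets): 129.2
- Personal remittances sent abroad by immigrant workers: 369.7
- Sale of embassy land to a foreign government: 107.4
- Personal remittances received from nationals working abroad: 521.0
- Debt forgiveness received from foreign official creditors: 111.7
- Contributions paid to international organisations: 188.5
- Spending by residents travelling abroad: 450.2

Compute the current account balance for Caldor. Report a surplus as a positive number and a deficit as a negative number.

1898.7

Goods: 6294.4 - 2250.2 - 1651.4 = 2392.8
Services: 756.9 - 851.9 - 450.2 + 550.8 - 630.5 = -624.9
Primary income: -140.4
Secondary income: 162.1 + 146.3 - 188.5 + 521.0 - 369.7 = 271.2
Current account = 2392.8 + (-624.9) + (-140.4) + 271.2 = 1898.7
(Excluded from the current account — financial account: foreign purchases of equities on the domestic stock exchange 999.1, borrowing by resident firms from foreign banks 1035.3; capital account: acquisition of foreign patents and trademarks (non-produced assets) 129.2, sale of embassy land to a foreign government 107.4, debt forgiveness received from foreign official creditors 111.7.)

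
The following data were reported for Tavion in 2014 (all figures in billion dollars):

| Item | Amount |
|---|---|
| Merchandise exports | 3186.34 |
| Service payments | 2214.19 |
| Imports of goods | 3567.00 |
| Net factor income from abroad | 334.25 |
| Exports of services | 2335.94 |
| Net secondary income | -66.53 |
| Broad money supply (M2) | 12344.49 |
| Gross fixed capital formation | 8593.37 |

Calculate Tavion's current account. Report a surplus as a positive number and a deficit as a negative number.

8.81

Goods balance = 3186.34 - 3567.00 = -380.66
Services balance = 2335.94 - 2214.19 = 121.75
Trade balance (goods + services) = -380.66 + 121.75 = -258.91
Net primary income = 334.25
Net secondary income = -66.53
Current account = -258.91 + 334.25 + (-66.53) = 8.81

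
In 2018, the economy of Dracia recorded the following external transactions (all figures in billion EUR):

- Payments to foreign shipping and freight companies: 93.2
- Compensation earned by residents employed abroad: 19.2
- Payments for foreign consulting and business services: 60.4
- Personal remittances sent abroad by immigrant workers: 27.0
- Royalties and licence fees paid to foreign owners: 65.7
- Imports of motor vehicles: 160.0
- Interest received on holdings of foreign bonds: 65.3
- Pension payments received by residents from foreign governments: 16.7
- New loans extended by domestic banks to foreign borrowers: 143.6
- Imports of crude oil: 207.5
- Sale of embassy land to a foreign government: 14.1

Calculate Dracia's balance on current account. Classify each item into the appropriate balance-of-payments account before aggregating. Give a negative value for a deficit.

Goods: -160.0 - 207.5 = -367.5
Services: -60.4 - 65.7 - 93.2 = -219.3
Primary income: 65.3 + 19.2 = 84.5
Secondary income: -27.0 + 16.7 = -10.3
Current account = (-367.5) + (-219.3) + 84.5 + (-10.3) = -512.6
(Excluded from the current account — financial account: new loans extended by domestic banks to foreign borrowers 143.6; capital account: sale of embassy land to a foreign government 14.1.)

-512.6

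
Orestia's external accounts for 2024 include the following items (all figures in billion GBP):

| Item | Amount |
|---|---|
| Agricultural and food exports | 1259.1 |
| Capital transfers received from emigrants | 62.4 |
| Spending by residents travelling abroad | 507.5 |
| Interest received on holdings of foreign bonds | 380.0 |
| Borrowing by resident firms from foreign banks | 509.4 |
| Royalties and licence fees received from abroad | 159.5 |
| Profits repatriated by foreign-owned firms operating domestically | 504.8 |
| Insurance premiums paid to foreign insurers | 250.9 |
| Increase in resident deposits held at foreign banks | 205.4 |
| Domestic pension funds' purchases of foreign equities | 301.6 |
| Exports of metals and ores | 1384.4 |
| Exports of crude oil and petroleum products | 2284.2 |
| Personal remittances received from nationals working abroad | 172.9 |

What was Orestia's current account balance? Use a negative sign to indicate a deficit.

Goods: 2284.2 + 1259.1 + 1384.4 = 4927.7
Services: 159.5 - 507.5 - 250.9 = -598.9
Primary income: -504.8 + 380.0 = -124.8
Secondary income: 172.9
Current account = 4927.7 + (-598.9) + (-124.8) + 172.9 = 4376.9
(Excluded from the current account — capital account: capital transfers received from emigrants 62.4; financial account: borrowing by resident firms from foreign banks 509.4, increase in resident deposits held at foreign banks 205.4, domestic pension funds' purchases of foreign equities 301.6.)

4376.9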